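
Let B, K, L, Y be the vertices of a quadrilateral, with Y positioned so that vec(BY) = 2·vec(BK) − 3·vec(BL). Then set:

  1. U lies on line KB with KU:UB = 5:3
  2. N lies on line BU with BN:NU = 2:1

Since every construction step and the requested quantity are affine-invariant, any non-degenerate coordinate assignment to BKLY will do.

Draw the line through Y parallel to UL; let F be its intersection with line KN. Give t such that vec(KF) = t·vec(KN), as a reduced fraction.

Assign B = (0, 0), K = (1, 0), L = (0, 1), Y = (2, -3) — the answer is frame-independent, so this choice is without loss of generality.
1. U lies on line KB with KU:UB = 5:3 ⇒ U = (3/8, 0)
2. N lies on line BU with BN:NU = 2:1 ⇒ N = (1/4, 0)
through Y parallel to UL: direction (-3/8, 1); meets KN at F = (7/8, 0)
F = K + t·(N−K) with t = 1/6

t = 1/6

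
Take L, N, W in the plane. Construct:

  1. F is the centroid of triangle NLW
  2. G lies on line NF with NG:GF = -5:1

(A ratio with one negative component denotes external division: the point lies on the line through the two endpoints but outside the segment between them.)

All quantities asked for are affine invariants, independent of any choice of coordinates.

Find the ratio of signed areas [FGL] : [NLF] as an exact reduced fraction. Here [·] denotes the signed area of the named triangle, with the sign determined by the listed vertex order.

[FGL]:[NLF] = -1/4

Set L = (0, 0), N = (1, 0), W = (0, 1); any affine frame gives the same invariant.
1. F is the centroid of triangle NLW ⇒ F = (1/3, 1/3)
2. G lies on line NF with NG:GF = -5:1 ⇒ G = (1/6, 5/12)
2·[FGL] = 1/12, 2·[NLF] = -1/3
[FGL]:[NLF] = 1/12:-1/3 = -1/4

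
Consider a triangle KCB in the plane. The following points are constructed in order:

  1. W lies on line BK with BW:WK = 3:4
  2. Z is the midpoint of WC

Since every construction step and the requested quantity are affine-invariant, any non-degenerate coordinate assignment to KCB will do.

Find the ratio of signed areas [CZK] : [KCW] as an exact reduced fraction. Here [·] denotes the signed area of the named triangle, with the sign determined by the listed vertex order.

Choose coordinates K = (0, 0), C = (1, 0), B = (0, 1).
1. W lies on line BK with BW:WK = 3:4 ⇒ W = (0, 4/7)
2. Z is the midpoint of WC ⇒ Z = (1/2, 2/7)
2·[CZK] = 2/7, 2·[KCW] = 4/7
[CZK]:[KCW] = 2/7:4/7 = 1/2

[CZK]:[KCW] = 1/2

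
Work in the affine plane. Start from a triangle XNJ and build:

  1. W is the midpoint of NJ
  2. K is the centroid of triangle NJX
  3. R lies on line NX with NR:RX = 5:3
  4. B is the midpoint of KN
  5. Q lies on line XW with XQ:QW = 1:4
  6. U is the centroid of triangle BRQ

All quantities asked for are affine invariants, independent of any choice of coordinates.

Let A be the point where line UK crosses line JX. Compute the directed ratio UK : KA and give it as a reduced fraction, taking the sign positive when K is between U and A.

Work in coordinates with X = (0, 0), N = (1, 0), J = (0, 1).
1. W is the midpoint of NJ ⇒ W = (1/2, 1/2)
2. K is the centroid of triangle NJX ⇒ K = (1/3, 1/3)
3. R lies on line NX with NR:RX = 5:3 ⇒ R = (3/8, 0)
4. B is the midpoint of KN ⇒ B = (2/3, 1/6)
5. Q lies on line XW with XQ:QW = 1:4 ⇒ Q = (1/10, 1/10)
6. U is the centroid of triangle BRQ ⇒ U = (137/360, 4/45)
line UK meets JX at A = (0, 35/17)
K = U + t·(A−U) with t = 17/137, so UK:KA = 17/137:120/137

UK:KA = 17/120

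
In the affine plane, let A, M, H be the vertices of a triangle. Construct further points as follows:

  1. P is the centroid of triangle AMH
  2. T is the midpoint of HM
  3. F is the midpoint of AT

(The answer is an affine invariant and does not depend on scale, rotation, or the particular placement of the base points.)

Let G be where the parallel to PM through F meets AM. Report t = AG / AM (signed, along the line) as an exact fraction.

t = 3/4

Set A = (0, 0), M = (1, 0), H = (0, 1); any affine frame gives the same invariant.
1. P is the centroid of triangle AMH ⇒ P = (1/3, 1/3)
2. T is the midpoint of HM ⇒ T = (1/2, 1/2)
3. F is the midpoint of AT ⇒ F = (1/4, 1/4)
through F parallel to PM: direction (2/3, -1/3); meets AM at G = (3/4, 0)
G = A + t·(M−A) with t = 3/4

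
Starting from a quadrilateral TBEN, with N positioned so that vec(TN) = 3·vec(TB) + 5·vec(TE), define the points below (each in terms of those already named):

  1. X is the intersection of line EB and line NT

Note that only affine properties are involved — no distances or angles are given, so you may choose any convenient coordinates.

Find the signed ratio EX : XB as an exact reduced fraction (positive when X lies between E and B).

Set T = (0, 0), B = (1, 0), E = (0, 1), N = (3, 5); any affine frame gives the same invariant.
1. X is the intersection of line EB and line NT ⇒ X = (3/8, 5/8)
X = E + t·(B−E) with t = 3/8, so EX:XB = t:(1−t) = 3/8:5/8

EX:XB = 3/5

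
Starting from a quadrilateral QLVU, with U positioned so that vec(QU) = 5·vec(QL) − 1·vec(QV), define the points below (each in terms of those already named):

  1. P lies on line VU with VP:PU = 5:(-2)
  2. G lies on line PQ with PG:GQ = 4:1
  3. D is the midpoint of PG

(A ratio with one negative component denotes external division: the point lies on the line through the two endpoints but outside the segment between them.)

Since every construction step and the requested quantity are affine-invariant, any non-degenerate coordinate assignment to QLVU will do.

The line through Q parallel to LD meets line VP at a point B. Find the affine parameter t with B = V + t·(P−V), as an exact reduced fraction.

Set Q = (0, 0), L = (1, 0), V = (0, 1), U = (5, -1); any affine frame gives the same invariant.
1. P lies on line VU with VP:PU = 5:(-2) ⇒ P = (25/3, -7/3)
2. G lies on line PQ with PG:GQ = 4:1 ⇒ G = (5/3, -7/15)
3. D is the midpoint of PG ⇒ D = (5, -7/5)
through Q parallel to LD: direction (4, -7/5); meets VP at B = (20, -7)
B = V + t·(P−V) with t = 12/5

t = 12/5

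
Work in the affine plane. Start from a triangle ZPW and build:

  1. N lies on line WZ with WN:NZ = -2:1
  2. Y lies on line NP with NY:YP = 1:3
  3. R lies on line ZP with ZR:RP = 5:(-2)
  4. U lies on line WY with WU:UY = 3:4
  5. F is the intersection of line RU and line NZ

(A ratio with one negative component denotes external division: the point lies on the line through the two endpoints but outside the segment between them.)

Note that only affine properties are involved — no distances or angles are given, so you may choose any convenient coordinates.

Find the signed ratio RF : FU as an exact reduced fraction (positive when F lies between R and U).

RF:FU = -140/9

Work in coordinates with Z = (0, 0), P = (1, 0), W = (0, 1).
1. N lies on line WZ with WN:NZ = -2:1 ⇒ N = (0, -1)
2. Y lies on line NP with NY:YP = 1:3 ⇒ Y = (1/4, -3/4)
3. R lies on line ZP with ZR:RP = 5:(-2) ⇒ R = (5/3, 0)
4. U lies on line WY with WU:UY = 3:4 ⇒ U = (3/28, 1/4)
5. F is the intersection of line RU and line NZ ⇒ F = (0, 35/131)
F = R + t·(U−R) with t = 140/131, so RF:FU = t:(1−t) = 140/131:-9/131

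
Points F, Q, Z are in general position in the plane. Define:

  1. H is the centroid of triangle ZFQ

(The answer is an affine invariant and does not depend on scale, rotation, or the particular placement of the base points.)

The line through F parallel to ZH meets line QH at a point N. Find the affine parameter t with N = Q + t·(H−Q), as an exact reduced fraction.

Choose coordinates F = (0, 0), Q = (1, 0), Z = (0, 1).
1. H is the centroid of triangle ZFQ ⇒ H = (1/3, 1/3)
through F parallel to ZH: direction (1/3, -2/3); meets QH at N = (-1/3, 2/3)
N = Q + t·(H−Q) with t = 2

t = 2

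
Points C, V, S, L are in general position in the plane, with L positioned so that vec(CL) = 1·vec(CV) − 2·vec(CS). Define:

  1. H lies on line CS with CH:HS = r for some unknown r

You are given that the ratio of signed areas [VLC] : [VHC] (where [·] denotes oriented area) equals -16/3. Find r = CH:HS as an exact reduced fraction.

r = 3/5

Work in coordinates with C = (0, 0), V = (1, 0), S = (0, 1), L = (1, -2).
1. With CH:HS = r, write λ = r/(r+1) so H = C + λ·(S−C); H is affine-linear in λ
Every point depending on H is an affine combination of H and λ-independent points, so each such coordinate is linear in λ; the λ² term in each signed area is a multiple of (S−C)×(S−C) = 0, so 2·[VLC] and 2·[VHC] are each linear in λ. Evaluating at λ=0 and λ=1:
  2·[VLC] = -2,   2·[VHC] = λ
So [VLC]:[VHC] = (-2) / (λ). Setting this equal to -16/3:
  -2 = -16/3·(λ)  ⇒  λ = 3/8
Then r = λ/(1−λ) = (3/8)/(5/8) = 3/5. Check: with r = 3/5, H = (0, 3/8) and [VLC]:[VHC] = -16/3 as required.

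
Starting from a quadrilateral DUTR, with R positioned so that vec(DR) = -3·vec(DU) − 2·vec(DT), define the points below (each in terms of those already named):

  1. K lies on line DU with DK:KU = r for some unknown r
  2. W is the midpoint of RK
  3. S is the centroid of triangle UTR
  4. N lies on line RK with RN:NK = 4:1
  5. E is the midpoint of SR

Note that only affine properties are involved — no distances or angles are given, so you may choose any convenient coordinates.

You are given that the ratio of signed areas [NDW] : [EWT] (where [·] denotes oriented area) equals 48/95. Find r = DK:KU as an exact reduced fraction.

Choose coordinates D = (0, 0), U = (1, 0), T = (0, 1), R = (-3, -2).
1. With DK:KU = r, write λ = r/(r+1) so K = D + λ·(U−D); K is affine-linear in λ
2. W is the midpoint of RK ⇒ W is an affine combination of earlier points and hence also affine-linear in λ
3. S is the centroid of triangle UTR ⇒ S = (-2/3, -1/3)
4. N lies on line RK with RN:NK = 4:1 ⇒ N is an affine combination of earlier points and hence also affine-linear in λ
5. E is the midpoint of SR ⇒ E = (-11/6, -7/6)
Every point depending on K is an affine combination of K and λ-independent points, so each such coordinate is linear in λ; the λ² term in each signed area is a multiple of (U−D)×(U−D) = 0, so 2·[NDW] and 2·[EWT] are each linear in λ. Evaluating at λ=0 and λ=1:
  2·[NDW] = 3/5·λ,   2·[EWT] = 13/12·λ + 5/12
So [NDW]:[EWT] = (3/5·λ) / (13/12·λ + 5/12). Setting this equal to 48/95:
  3/5·λ = 48/95·(13/12·λ + 5/12)  ⇒  λ = 4
Then r = λ/(1−λ) = (4)/(-3) = -4/3. Check: with r = -4/3, K = (4, 0) and [NDW]:[EWT] = 48/95 as required.

r = -4/3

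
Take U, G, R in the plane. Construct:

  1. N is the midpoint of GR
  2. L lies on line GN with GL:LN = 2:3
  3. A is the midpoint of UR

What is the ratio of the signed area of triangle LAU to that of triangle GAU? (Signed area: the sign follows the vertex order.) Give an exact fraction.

Choose coordinates U = (0, 0), G = (1, 0), R = (0, 1).
1. N is the midpoint of GR ⇒ N = (1/2, 1/2)
2. L lies on line GN with GL:LN = 2:3 ⇒ L = (4/5, 1/5)
3. A is the midpoint of UR ⇒ A = (0, 1/2)
2·[LAU] = 2/5, 2·[GAU] = 1/2
[LAU]:[GAU] = 2/5:1/2 = 4/5

[LAU]:[GAU] = 4/5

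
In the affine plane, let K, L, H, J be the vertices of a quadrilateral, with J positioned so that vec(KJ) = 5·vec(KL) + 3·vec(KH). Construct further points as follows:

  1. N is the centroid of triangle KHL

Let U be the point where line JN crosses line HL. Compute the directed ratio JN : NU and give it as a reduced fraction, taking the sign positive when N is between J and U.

Set K = (0, 0), L = (1, 0), H = (0, 1), J = (5, 3); any affine frame gives the same invariant.
1. N is the centroid of triangle KHL ⇒ N = (1/3, 1/3)
line JN meets HL at U = (6/11, 5/11)
N = J + t·(U−J) with t = 22/21, so JN:NU = 22/21:-1/21

JN:NU = -22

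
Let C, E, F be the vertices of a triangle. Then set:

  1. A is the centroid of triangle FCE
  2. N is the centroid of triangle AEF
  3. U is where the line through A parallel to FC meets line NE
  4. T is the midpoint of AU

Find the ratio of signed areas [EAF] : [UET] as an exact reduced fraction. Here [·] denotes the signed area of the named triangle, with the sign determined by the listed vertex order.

[EAF]:[UET] = 5

Work in coordinates with C = (0, 0), E = (1, 0), F = (0, 1).
1. A is the centroid of triangle FCE ⇒ A = (1/3, 1/3)
2. N is the centroid of triangle AEF ⇒ N = (4/9, 4/9)
3. U is where the line through A parallel to FC meets line NE ⇒ U = (1/3, 8/15)
4. T is the midpoint of AU ⇒ T = (1/3, 13/30)
2·[EAF] = -1/3, 2·[UET] = -1/15
[EAF]:[UET] = -1/3:-1/15 = 5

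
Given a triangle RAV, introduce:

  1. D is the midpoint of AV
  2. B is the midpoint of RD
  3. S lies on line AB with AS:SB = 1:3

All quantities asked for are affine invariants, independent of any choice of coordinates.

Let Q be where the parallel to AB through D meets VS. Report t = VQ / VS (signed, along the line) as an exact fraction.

Set R = (0, 0), A = (1, 0), V = (0, 1); any affine frame gives the same invariant.
1. D is the midpoint of AV ⇒ D = (1/2, 1/2)
2. B is the midpoint of RD ⇒ B = (1/4, 1/4)
3. S lies on line AB with AS:SB = 1:3 ⇒ S = (13/16, 1/16)
through D parallel to AB: direction (-3/4, 1/4); meets VS at Q = (13/32, 17/32)
Q = V + t·(S−V) with t = 1/2

t = 1/2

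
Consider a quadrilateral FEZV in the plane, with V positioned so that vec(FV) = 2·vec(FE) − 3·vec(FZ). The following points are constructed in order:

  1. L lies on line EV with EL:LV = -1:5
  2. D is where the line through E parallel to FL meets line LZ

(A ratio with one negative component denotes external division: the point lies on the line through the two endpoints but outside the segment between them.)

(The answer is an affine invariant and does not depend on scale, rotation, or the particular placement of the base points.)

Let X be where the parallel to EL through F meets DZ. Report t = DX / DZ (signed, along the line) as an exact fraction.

t = 5/4

Assign F = (0, 0), E = (1, 0), Z = (0, 1), V = (2, -3) — the answer is frame-independent, so this choice is without loss of generality.
1. L lies on line EV with EL:LV = -1:5 ⇒ L = (3/4, 3/4)
2. D is where the line through E parallel to FL meets line LZ ⇒ D = (3/2, 1/2)
through F parallel to EL: direction (-1/4, 3/4); meets DZ at X = (-3/8, 9/8)
X = D + t·(Z−D) with t = 5/4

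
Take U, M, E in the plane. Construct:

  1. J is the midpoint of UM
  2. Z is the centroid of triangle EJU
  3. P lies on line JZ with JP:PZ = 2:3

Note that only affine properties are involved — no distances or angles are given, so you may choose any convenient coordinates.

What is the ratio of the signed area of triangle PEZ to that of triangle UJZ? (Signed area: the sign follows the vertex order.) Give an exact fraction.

Set U = (0, 0), M = (1, 0), E = (0, 1); any affine frame gives the same invariant.
1. J is the midpoint of UM ⇒ J = (1/2, 0)
2. Z is the centroid of triangle EJU ⇒ Z = (1/6, 1/3)
3. P lies on line JZ with JP:PZ = 2:3 ⇒ P = (11/30, 2/15)
2·[PEZ] = 1/10, 2·[UJZ] = 1/6
[PEZ]:[UJZ] = 1/10:1/6 = 3/5

[PEZ]:[UJZ] = 3/5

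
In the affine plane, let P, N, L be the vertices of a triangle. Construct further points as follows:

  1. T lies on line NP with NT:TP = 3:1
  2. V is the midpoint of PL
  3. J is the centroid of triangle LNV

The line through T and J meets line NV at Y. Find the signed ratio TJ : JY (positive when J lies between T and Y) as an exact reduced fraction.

TJ:JY = -13/4

Assign P = (0, 0), N = (1, 0), L = (0, 1) — the answer is frame-independent, so this choice is without loss of generality.
1. T lies on line NP with NT:TP = 3:1 ⇒ T = (1/4, 0)
2. V is the midpoint of PL ⇒ V = (0, 1/2)
3. J is the centroid of triangle LNV ⇒ J = (1/3, 1/2)
line TJ meets NV at Y = (4/13, 9/26)
J = T + t·(Y−T) with t = 13/9, so TJ:JY = 13/9:-4/9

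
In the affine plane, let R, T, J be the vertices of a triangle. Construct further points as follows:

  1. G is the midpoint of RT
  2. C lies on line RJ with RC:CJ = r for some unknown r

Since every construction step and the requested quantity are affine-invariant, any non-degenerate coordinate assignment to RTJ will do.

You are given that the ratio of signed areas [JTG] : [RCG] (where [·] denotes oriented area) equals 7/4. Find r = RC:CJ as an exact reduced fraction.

r = 4/3

Work in coordinates with R = (0, 0), T = (1, 0), J = (0, 1).
1. G is the midpoint of RT ⇒ G = (1/2, 0)
2. With RC:CJ = r, write λ = r/(r+1) so C = R + λ·(J−R); C is affine-linear in λ
Every point depending on C is an affine combination of C and λ-independent points, so each such coordinate is linear in λ; the λ² term in each signed area is a multiple of (J−R)×(J−R) = 0, so 2·[JTG] and 2·[RCG] are each linear in λ. Evaluating at λ=0 and λ=1:
  2·[JTG] = -1/2,   2·[RCG] = -1/2·λ
So [JTG]:[RCG] = (-1/2) / (-1/2·λ). Setting this equal to 7/4:
  -1/2 = 7/4·(-1/2·λ)  ⇒  λ = 4/7
Then r = λ/(1−λ) = (4/7)/(3/7) = 4/3. Check: with r = 4/3, C = (0, 4/7) and [JTG]:[RCG] = 7/4 as required.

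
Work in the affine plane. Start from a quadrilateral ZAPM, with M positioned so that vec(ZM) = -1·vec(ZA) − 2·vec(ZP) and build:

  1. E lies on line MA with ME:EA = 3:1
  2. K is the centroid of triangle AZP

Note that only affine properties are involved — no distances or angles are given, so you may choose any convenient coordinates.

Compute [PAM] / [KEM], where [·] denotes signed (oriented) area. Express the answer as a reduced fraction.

Work in coordinates with Z = (0, 0), A = (1, 0), P = (0, 1), M = (-1, -2).
1. E lies on line MA with ME:EA = 3:1 ⇒ E = (1/2, -1/2)
2. K is the centroid of triangle AZP ⇒ K = (1/3, 1/3)
2·[PAM] = -4, 2·[KEM] = -3/2
[PAM]:[KEM] = -4:-3/2 = 8/3

[PAM]:[KEM] = 8/3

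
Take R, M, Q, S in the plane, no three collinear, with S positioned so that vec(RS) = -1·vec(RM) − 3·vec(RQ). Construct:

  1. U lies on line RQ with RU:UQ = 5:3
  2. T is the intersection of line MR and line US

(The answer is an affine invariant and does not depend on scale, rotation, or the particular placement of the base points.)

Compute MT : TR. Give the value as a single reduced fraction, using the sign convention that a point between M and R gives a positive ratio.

Assign R = (0, 0), M = (1, 0), Q = (0, 1), S = (-1, -3) — the answer is frame-independent, so this choice is without loss of generality.
1. U lies on line RQ with RU:UQ = 5:3 ⇒ U = (0, 5/8)
2. T is the intersection of line MR and line US ⇒ T = (-5/29, 0)
T = M + t·(R−M) with t = 34/29, so MT:TR = t:(1−t) = 34/29:-5/29

MT:TR = -34/5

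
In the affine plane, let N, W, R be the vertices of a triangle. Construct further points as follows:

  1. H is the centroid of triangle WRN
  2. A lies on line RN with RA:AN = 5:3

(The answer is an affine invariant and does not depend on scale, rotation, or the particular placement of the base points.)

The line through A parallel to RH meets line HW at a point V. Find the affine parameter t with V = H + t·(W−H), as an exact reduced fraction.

t = -5/8

Assign N = (0, 0), W = (1, 0), R = (0, 1) — the answer is frame-independent, so this choice is without loss of generality.
1. H is the centroid of triangle WRN ⇒ H = (1/3, 1/3)
2. A lies on line RN with RA:AN = 5:3 ⇒ A = (0, 3/8)
through A parallel to RH: direction (1/3, -2/3); meets HW at V = (-1/12, 13/24)
V = H + t·(W−H) with t = -5/8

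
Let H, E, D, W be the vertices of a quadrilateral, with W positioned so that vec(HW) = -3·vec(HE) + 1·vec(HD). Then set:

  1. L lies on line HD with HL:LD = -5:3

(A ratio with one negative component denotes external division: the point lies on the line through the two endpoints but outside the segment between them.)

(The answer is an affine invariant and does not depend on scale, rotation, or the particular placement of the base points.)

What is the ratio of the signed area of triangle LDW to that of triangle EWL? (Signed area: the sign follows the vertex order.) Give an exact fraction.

Set H = (0, 0), E = (1, 0), D = (0, 1), W = (-3, 1); any affine frame gives the same invariant.
1. L lies on line HD with HL:LD = -5:3 ⇒ L = (0, 5/2)
2·[LDW] = -9/2, 2·[EWL] = -9
[LDW]:[EWL] = -9/2:-9 = 1/2

[LDW]:[EWL] = 1/2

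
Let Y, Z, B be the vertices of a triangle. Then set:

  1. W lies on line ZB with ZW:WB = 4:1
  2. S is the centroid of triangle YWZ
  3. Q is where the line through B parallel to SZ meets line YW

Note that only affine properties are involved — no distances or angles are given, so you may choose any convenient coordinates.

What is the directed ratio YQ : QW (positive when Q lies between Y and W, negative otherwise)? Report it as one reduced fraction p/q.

YQ:QW = -9

Assign Y = (0, 0), Z = (1, 0), B = (0, 1) — the answer is frame-independent, so this choice is without loss of generality.
1. W lies on line ZB with ZW:WB = 4:1 ⇒ W = (1/5, 4/5)
2. S is the centroid of triangle YWZ ⇒ S = (2/5, 4/15)
3. Q is where the line through B parallel to SZ meets line YW ⇒ Q = (9/40, 9/10)
Q = Y + t·(W−Y) with t = 9/8, so YQ:QW = t:(1−t) = 9/8:-1/8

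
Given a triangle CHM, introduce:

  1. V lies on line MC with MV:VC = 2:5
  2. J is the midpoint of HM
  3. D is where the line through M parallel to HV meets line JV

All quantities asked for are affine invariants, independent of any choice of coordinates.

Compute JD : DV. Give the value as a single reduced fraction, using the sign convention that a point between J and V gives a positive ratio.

Work in coordinates with C = (0, 0), H = (1, 0), M = (0, 1).
1. V lies on line MC with MV:VC = 2:5 ⇒ V = (0, 5/7)
2. J is the midpoint of HM ⇒ J = (1/2, 1/2)
3. D is where the line through M parallel to HV meets line JV ⇒ D = (1, 2/7)
D = J + t·(V−J) with t = -1, so JD:DV = t:(1−t) = -1:2

JD:DV = -1/2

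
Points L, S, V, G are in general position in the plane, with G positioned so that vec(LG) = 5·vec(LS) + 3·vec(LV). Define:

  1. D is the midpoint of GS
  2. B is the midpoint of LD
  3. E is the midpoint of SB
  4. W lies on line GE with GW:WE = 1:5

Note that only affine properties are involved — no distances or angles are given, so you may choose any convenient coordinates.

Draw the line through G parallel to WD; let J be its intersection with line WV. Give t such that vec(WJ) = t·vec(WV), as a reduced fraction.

t = -1/40

Work in coordinates with L = (0, 0), S = (1, 0), V = (0, 1), G = (5, 3).
1. D is the midpoint of GS ⇒ D = (3, 3/2)
2. B is the midpoint of LD ⇒ B = (3/2, 3/4)
3. E is the midpoint of SB ⇒ E = (5/4, 3/8)
4. W lies on line GE with GW:WE = 1:5 ⇒ W = (35/8, 41/16)
through G parallel to WD: direction (-11/8, -17/16); meets WV at J = (287/64, 333/128)
J = W + t·(V−W) with t = -1/40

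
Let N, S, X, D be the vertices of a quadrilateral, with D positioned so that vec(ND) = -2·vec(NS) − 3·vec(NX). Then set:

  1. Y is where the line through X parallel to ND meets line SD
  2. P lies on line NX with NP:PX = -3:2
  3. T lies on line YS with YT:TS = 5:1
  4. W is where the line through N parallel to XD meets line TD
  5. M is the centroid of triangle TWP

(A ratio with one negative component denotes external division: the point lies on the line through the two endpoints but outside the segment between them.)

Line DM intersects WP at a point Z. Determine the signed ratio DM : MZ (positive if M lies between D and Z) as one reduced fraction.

Assign N = (0, 0), S = (1, 0), X = (0, 1), D = (-2, -3) — the answer is frame-independent, so this choice is without loss of generality.
1. Y is where the line through X parallel to ND meets line SD ⇒ Y = (-4, -5)
2. P lies on line NX with NP:PX = -3:2 ⇒ P = (0, 3)
3. T lies on line YS with YT:TS = 5:1 ⇒ T = (1/6, -5/6)
4. W is where the line through N parallel to XD meets line TD ⇒ W = (-1, -2)
5. M is the centroid of triangle TWP ⇒ M = (-5/18, 1/18)
line DM meets WP at Z = (-19/25, -4/5)
M = D + t·(Z−D) with t = 25/18, so DM:MZ = 25/18:-7/18

DM:MZ = -25/7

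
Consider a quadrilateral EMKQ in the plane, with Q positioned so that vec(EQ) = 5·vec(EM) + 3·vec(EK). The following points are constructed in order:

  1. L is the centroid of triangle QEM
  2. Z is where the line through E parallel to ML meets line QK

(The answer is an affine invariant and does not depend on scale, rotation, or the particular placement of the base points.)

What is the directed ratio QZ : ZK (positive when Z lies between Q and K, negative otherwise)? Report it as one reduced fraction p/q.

Assign E = (0, 0), M = (1, 0), K = (0, 1), Q = (5, 3) — the answer is frame-independent, so this choice is without loss of generality.
1. L is the centroid of triangle QEM ⇒ L = (2, 1)
2. Z is where the line through E parallel to ML meets line QK ⇒ Z = (5/3, 5/3)
Z = Q + t·(K−Q) with t = 2/3, so QZ:ZK = t:(1−t) = 2/3:1/3

QZ:ZK = 2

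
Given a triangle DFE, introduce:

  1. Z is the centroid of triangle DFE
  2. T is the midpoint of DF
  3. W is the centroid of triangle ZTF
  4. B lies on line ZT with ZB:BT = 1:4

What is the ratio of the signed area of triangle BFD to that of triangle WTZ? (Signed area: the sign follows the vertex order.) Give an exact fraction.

Set D = (0, 0), F = (1, 0), E = (0, 1); any affine frame gives the same invariant.
1. Z is the centroid of triangle DFE ⇒ Z = (1/3, 1/3)
2. T is the midpoint of DF ⇒ T = (1/2, 0)
3. W is the centroid of triangle ZTF ⇒ W = (11/18, 1/9)
4. B lies on line ZT with ZB:BT = 1:4 ⇒ B = (11/30, 4/15)
2·[BFD] = -4/15, 2·[WTZ] = -1/18
[BFD]:[WTZ] = -4/15:-1/18 = 24/5

[BFD]:[WTZ] = 24/5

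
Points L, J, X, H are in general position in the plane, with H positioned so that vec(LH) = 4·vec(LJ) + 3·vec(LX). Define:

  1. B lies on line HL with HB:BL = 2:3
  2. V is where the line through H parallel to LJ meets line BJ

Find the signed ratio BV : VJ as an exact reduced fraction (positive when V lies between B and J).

Set L = (0, 0), J = (1, 0), X = (0, 1), H = (4, 3); any affine frame gives the same invariant.
1. B lies on line HL with HB:BL = 2:3 ⇒ B = (12/5, 9/5)
2. V is where the line through H parallel to LJ meets line BJ ⇒ V = (10/3, 3)
V = B + t·(J−B) with t = -2/3, so BV:VJ = t:(1−t) = -2/3:5/3

BV:VJ = -2/5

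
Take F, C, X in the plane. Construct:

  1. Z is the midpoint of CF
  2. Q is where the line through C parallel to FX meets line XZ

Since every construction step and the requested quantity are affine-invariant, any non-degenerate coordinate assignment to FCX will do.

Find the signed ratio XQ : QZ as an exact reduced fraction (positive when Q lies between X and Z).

Set F = (0, 0), C = (1, 0), X = (0, 1); any affine frame gives the same invariant.
1. Z is the midpoint of CF ⇒ Z = (1/2, 0)
2. Q is where the line through C parallel to FX meets line XZ ⇒ Q = (1, -1)
Q = X + t·(Z−X) with t = 2, so XQ:QZ = t:(1−t) = 2:-1

XQ:QZ = -2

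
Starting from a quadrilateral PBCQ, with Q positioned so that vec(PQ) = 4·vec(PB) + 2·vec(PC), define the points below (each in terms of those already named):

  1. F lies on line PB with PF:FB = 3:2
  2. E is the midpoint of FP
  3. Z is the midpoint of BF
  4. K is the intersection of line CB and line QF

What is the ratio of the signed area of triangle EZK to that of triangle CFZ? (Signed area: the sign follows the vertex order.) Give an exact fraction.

[EZK]:[CFZ] = 10/27

Work in coordinates with P = (0, 0), B = (1, 0), C = (0, 1), Q = (4, 2).
1. F lies on line PB with PF:FB = 3:2 ⇒ F = (3/5, 0)
2. E is the midpoint of FP ⇒ E = (3/10, 0)
3. Z is the midpoint of BF ⇒ Z = (4/5, 0)
4. K is the intersection of line CB and line QF ⇒ K = (23/27, 4/27)
2·[EZK] = 2/27, 2·[CFZ] = 1/5
[EZK]:[CFZ] = 2/27:1/5 = 10/27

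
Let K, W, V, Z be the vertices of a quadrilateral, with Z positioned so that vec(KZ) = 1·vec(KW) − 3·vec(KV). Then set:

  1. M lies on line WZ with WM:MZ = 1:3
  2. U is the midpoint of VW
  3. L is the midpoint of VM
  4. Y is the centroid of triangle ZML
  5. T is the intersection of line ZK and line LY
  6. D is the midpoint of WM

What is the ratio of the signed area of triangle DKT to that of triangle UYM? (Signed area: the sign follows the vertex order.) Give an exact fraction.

Work in coordinates with K = (0, 0), W = (1, 0), V = (0, 1), Z = (1, -3).
1. M lies on line WZ with WM:MZ = 1:3 ⇒ M = (1, -3/4)
2. U is the midpoint of VW ⇒ U = (1/2, 1/2)
3. L is the midpoint of VM ⇒ L = (1/2, 1/8)
4. Y is the centroid of triangle ZML ⇒ Y = (5/6, -29/24)
5. T is the intersection of line ZK and line LY ⇒ T = (17/8, -51/8)
6. D is the midpoint of WM ⇒ D = (1, -3/8)
2·[DKT] = 357/64, 2·[UYM] = 7/16
[DKT]:[UYM] = 357/64:7/16 = 51/4

[DKT]:[UYM] = 51/4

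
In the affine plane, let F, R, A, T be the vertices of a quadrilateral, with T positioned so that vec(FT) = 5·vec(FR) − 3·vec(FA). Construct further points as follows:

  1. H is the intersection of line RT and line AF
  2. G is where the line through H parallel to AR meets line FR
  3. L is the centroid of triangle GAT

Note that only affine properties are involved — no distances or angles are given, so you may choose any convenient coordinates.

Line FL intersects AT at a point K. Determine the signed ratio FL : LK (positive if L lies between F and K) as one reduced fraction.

Set F = (0, 0), R = (1, 0), A = (0, 1), T = (5, -3); any affine frame gives the same invariant.
1. H is the intersection of line RT and line AF ⇒ H = (0, 3/4)
2. G is where the line through H parallel to AR meets line FR ⇒ G = (3/4, 0)
3. L is the centroid of triangle GAT ⇒ L = (23/12, -2/3)
line FL meets AT at K = (115/52, -10/13)
L = F + t·(K−F) with t = 13/15, so FL:LK = 13/15:2/15

FL:LK = 13/2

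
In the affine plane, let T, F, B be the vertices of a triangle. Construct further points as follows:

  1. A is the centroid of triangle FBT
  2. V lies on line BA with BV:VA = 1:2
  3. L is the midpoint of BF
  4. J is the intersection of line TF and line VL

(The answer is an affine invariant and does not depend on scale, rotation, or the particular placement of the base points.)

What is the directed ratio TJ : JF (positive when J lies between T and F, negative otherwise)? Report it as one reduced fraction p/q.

TJ:JF = -6

Set T = (0, 0), F = (1, 0), B = (0, 1); any affine frame gives the same invariant.
1. A is the centroid of triangle FBT ⇒ A = (1/3, 1/3)
2. V lies on line BA with BV:VA = 1:2 ⇒ V = (1/9, 7/9)
3. L is the midpoint of BF ⇒ L = (1/2, 1/2)
4. J is the intersection of line TF and line VL ⇒ J = (6/5, 0)
J = T + t·(F−T) with t = 6/5, so TJ:JF = t:(1−t) = 6/5:-1/5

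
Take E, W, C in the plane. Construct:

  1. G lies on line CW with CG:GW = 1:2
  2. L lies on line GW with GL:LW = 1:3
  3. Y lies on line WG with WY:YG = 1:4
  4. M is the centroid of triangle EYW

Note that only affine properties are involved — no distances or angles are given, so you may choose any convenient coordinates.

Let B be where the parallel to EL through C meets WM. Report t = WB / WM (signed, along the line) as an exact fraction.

t = 90/19

Choose coordinates E = (0, 0), W = (1, 0), C = (0, 1).
1. G lies on line CW with CG:GW = 1:2 ⇒ G = (1/3, 2/3)
2. L lies on line GW with GL:LW = 1:3 ⇒ L = (1/2, 1/2)
3. Y lies on line WG with WY:YG = 1:4 ⇒ Y = (13/15, 2/15)
4. M is the centroid of triangle EYW ⇒ M = (28/45, 2/45)
through C parallel to EL: direction (1/2, 1/2); meets WM at B = (-15/19, 4/19)
B = W + t·(M−W) with t = 90/19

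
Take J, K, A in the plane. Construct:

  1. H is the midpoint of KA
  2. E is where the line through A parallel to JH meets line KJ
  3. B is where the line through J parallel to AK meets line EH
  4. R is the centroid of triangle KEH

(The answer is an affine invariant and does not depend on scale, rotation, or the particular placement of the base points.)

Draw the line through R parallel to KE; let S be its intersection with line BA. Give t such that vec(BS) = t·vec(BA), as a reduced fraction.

Work in coordinates with J = (0, 0), K = (1, 0), A = (0, 1).
1. H is the midpoint of KA ⇒ H = (1/2, 1/2)
2. E is where the line through A parallel to JH meets line KJ ⇒ E = (-1, 0)
3. B is where the line through J parallel to AK meets line EH ⇒ B = (-1/4, 1/4)
4. R is the centroid of triangle KEH ⇒ R = (1/6, 1/6)
through R parallel to KE: direction (-2, 0); meets BA at S = (-5/18, 1/6)
S = B + t·(A−B) with t = -1/9

t = -1/9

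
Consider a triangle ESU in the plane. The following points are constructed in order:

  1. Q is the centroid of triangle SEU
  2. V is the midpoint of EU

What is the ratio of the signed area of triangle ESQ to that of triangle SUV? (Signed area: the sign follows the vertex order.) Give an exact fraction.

[ESQ]:[SUV] = 2/3

Work in coordinates with E = (0, 0), S = (1, 0), U = (0, 1).
1. Q is the centroid of triangle SEU ⇒ Q = (1/3, 1/3)
2. V is the midpoint of EU ⇒ V = (0, 1/2)
2·[ESQ] = 1/3, 2·[SUV] = 1/2
[ESQ]:[SUV] = 1/3:1/2 = 2/3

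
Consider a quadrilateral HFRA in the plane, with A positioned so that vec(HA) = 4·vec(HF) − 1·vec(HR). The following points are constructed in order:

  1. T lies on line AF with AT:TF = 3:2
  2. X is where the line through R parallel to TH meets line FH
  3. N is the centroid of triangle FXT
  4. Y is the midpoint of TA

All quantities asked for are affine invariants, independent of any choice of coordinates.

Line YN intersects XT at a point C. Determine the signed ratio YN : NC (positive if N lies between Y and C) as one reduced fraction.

YN:NC = -13/4

Choose coordinates H = (0, 0), F = (1, 0), R = (0, 1), A = (4, -1).
1. T lies on line AF with AT:TF = 3:2 ⇒ T = (11/5, -2/5)
2. X is where the line through R parallel to TH meets line FH ⇒ X = (11/2, 0)
3. N is the centroid of triangle FXT ⇒ N = (29/10, -2/15)
4. Y is the midpoint of TA ⇒ Y = (31/10, -7/10)
line YN meets XT at C = (77/26, -4/13)
N = Y + t·(C−Y) with t = 13/9, so YN:NC = 13/9:-4/9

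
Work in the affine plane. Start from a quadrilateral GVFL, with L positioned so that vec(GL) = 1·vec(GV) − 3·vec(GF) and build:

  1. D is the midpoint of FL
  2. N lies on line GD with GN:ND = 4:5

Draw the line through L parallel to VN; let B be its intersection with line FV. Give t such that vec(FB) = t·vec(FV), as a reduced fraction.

t = 32/11

Choose coordinates G = (0, 0), V = (1, 0), F = (0, 1), L = (1, -3).
1. D is the midpoint of FL ⇒ D = (1/2, -1)
2. N lies on line GD with GN:ND = 4:5 ⇒ N = (2/9, -4/9)
through L parallel to VN: direction (-7/9, -4/9); meets FV at B = (32/11, -21/11)
B = F + t·(V−F) with t = 32/11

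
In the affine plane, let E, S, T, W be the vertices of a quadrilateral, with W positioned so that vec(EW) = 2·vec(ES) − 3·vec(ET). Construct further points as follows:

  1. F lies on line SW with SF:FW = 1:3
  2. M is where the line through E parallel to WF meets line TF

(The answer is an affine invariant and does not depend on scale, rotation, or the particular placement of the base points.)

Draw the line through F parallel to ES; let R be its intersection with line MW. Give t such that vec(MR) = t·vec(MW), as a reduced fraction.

t = 7/13

Assign E = (0, 0), S = (1, 0), T = (0, 1), W = (2, -3) — the answer is frame-independent, so this choice is without loss of generality.
1. F lies on line SW with SF:FW = 1:3 ⇒ F = (5/4, -3/4)
2. M is where the line through E parallel to WF meets line TF ⇒ M = (-5/8, 15/8)
through F parallel to ES: direction (1, 0); meets MW at R = (41/52, -3/4)
R = M + t·(W−M) with t = 7/13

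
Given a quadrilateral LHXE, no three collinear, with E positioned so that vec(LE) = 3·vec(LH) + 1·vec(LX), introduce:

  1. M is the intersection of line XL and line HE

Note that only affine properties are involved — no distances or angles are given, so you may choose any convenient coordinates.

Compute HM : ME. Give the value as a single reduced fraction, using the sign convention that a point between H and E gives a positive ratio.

Work in coordinates with L = (0, 0), H = (1, 0), X = (0, 1), E = (3, 1).
1. M is the intersection of line XL and line HE ⇒ M = (0, -1/2)
M = H + t·(E−H) with t = -1/2, so HM:ME = t:(1−t) = -1/2:3/2

HM:ME = -1/3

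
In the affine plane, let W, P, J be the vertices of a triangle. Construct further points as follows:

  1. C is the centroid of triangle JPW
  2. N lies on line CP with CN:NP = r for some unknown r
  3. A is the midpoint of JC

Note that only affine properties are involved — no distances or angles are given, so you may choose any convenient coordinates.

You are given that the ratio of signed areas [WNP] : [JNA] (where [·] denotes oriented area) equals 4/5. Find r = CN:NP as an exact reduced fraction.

r = 5/2

Choose coordinates W = (0, 0), P = (1, 0), J = (0, 1).
1. C is the centroid of triangle JPW ⇒ C = (1/3, 1/3)
2. With CN:NP = r, write λ = r/(r+1) so N = C + λ·(P−C); N is affine-linear in λ
3. A is the midpoint of JC ⇒ A = (1/6, 2/3)
Every point depending on N is an affine combination of N and λ-independent points, so each such coordinate is linear in λ; the λ² term in each signed area is a multiple of (P−C)×(P−C) = 0, so 2·[WNP] and 2·[JNA] are each linear in λ. Evaluating at λ=0 and λ=1:
  2·[WNP] = 1/3·λ − 1/3,   2·[JNA] = -1/6·λ
So [WNP]:[JNA] = (1/3·λ − 1/3) / (-1/6·λ). Setting this equal to 4/5:
  1/3·λ − 1/3 = 4/5·(-1/6·λ)  ⇒  λ = 5/7
Then r = λ/(1−λ) = (5/7)/(2/7) = 5/2. Check: with r = 5/2, N = (17/21, 2/21) and [WNP]:[JNA] = 4/5 as required.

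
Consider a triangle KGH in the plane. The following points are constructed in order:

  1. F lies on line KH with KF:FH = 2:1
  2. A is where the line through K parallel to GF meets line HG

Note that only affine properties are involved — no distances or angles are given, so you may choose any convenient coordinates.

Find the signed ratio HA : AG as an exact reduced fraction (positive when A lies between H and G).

Assign K = (0, 0), G = (1, 0), H = (0, 1) — the answer is frame-independent, so this choice is without loss of generality.
1. F lies on line KH with KF:FH = 2:1 ⇒ F = (0, 2/3)
2. A is where the line through K parallel to GF meets line HG ⇒ A = (3, -2)
A = H + t·(G−H) with t = 3, so HA:AG = t:(1−t) = 3:-2

HA:AG = -3/2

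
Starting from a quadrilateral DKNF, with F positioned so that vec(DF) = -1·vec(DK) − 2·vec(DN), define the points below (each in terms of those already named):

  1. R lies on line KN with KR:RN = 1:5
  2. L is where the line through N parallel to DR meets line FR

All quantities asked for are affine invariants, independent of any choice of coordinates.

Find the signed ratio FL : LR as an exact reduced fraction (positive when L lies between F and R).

Work in coordinates with D = (0, 0), K = (1, 0), N = (0, 1), F = (-1, -2).
1. R lies on line KN with KR:RN = 1:5 ⇒ R = (5/6, 1/6)
2. L is where the line through N parallel to DR meets line FR ⇒ L = (50/27, 37/27)
L = F + t·(R−F) with t = 14/9, so FL:LR = t:(1−t) = 14/9:-5/9

FL:LR = -14/5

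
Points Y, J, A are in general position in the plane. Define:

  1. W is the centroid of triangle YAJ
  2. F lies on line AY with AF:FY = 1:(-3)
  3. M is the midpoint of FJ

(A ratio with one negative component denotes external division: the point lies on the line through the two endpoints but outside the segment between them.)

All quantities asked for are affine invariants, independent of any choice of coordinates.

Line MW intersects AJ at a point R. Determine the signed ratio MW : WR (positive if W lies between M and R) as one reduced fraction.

Choose coordinates Y = (0, 0), J = (1, 0), A = (0, 1).
1. W is the centroid of triangle YAJ ⇒ W = (1/3, 1/3)
2. F lies on line AY with AF:FY = 1:(-3) ⇒ F = (0, 3/2)
3. M is the midpoint of FJ ⇒ M = (1/2, 3/4)
line MW meets AJ at R = (3/7, 4/7)
W = M + t·(R−M) with t = 7/3, so MW:WR = 7/3:-4/3

MW:WR = -7/4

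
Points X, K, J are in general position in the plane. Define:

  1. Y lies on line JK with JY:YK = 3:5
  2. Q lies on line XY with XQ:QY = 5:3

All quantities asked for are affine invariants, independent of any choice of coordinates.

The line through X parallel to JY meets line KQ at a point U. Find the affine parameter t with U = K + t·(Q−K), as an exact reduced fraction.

Work in coordinates with X = (0, 0), K = (1, 0), J = (0, 1).
1. Y lies on line JK with JY:YK = 3:5 ⇒ Y = (3/8, 5/8)
2. Q lies on line XY with XQ:QY = 5:3 ⇒ Q = (15/64, 25/64)
through X parallel to JY: direction (3/8, -3/8); meets KQ at U = (-25/24, 25/24)
U = K + t·(Q−K) with t = 8/3

t = 8/3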